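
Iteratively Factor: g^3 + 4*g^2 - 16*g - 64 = (g + 4)*(g^2 - 16) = (g - 4)*(g + 4)*(g + 4)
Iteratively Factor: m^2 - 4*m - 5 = (m + 1)*(m - 5)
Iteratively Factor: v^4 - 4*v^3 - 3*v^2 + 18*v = (v)*(v^3 - 4*v^2 - 3*v + 18) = v*(v - 3)*(v^2 - v - 6) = v*(v - 3)*(v + 2)*(v - 3)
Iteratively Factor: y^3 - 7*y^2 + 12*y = (y)*(y^2 - 7*y + 12) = y*(y - 3)*(y - 4)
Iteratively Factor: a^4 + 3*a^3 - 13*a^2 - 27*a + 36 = (a + 3)*(a^3 - 13*a + 12) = (a - 3)*(a + 3)*(a^2 + 3*a - 4) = (a - 3)*(a - 1)*(a + 3)*(a + 4)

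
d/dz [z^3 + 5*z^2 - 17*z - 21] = 3*z^2 + 10*z - 17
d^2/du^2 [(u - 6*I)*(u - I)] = 2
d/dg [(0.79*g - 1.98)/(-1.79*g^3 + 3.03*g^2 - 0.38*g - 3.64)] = (2.8282*g^3 - 13.0263*g^2 + 11.9988*g - 3.628)/(3.2041*g^6 - 10.8474*g^5 + 10.5413*g^4 + 10.7284*g^3 - 21.914*g^2 + 2.7664*g + 13.2496)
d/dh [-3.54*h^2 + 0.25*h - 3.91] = 0.25 - 7.08*h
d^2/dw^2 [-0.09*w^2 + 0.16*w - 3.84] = -0.180000000000000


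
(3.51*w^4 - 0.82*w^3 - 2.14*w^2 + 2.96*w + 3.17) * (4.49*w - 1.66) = 15.7599*w^5 - 9.5084*w^4 - 8.2474*w^3 + 16.8428*w^2 + 9.3197*w - 5.2622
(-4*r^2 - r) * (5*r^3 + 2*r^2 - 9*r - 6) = -20*r^5 - 13*r^4 + 34*r^3 + 33*r^2 + 6*r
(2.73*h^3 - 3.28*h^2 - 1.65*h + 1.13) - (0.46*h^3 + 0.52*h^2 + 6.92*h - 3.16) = 2.27*h^3 - 3.8*h^2 - 8.57*h + 4.29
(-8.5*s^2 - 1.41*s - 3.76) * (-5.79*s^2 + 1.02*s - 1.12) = 49.215*s^4 - 0.5061*s^3 + 29.8522*s^2 - 2.256*s + 4.2112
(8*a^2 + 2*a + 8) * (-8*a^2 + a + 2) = -64*a^4 - 8*a^3 - 46*a^2 + 12*a + 16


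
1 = 1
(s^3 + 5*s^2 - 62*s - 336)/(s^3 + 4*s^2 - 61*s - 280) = (s + 6)/(s + 5)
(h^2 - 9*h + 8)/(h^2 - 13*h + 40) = (h - 1)/(h - 5)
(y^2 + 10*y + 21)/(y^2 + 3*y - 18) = (y^2 + 10*y + 21)/(y^2 + 3*y - 18)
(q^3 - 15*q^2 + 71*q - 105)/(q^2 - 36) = (q^3 - 15*q^2 + 71*q - 105)/(q^2 - 36)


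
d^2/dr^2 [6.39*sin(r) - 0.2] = -6.39*sin(r)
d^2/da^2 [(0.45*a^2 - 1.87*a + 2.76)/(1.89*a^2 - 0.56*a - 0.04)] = (-12.407094*a^3 + 59.358096*a^2 - 18.375336*a + 2.2336)/(6.751269*a^6 - 6.001128*a^5 + 1.34946*a^4 + 0.0784*a^3 - 0.02856*a^2 - 0.002688*a - 6.4e-5)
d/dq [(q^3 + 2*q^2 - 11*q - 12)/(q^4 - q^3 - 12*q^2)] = (-q^5 - 4*q^4 + 23*q^3 + 26*q^2 - 168*q - 288)/(q^3*(q^4 - 2*q^3 - 23*q^2 + 24*q + 144))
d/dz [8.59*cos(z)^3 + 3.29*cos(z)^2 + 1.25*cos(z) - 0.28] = (25.77*sin(z)^2 - 6.58*cos(z) - 27.02)*sin(z)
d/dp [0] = 0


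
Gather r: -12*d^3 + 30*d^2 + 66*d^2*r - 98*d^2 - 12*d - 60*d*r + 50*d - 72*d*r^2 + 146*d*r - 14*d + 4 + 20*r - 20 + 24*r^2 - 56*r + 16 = -12*d^3 - 68*d^2 + 24*d + r^2*(24 - 72*d) + r*(66*d^2 + 86*d - 36)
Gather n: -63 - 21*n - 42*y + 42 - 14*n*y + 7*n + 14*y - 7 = n*(-14*y - 14) - 28*y - 28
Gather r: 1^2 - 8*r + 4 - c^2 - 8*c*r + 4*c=-c^2 + 4*c + r*(-8*c - 8) + 5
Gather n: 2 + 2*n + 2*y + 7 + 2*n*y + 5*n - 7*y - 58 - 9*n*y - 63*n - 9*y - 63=n*(-7*y - 56) - 14*y - 112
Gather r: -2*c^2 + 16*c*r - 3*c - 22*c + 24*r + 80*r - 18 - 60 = -2*c^2 - 25*c + r*(16*c + 104) - 78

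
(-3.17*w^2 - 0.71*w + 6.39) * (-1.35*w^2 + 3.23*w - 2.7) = 4.2795*w^4 - 9.2806*w^3 - 2.3608*w^2 + 22.5567*w - 17.253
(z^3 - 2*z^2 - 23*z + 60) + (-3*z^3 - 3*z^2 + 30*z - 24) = -2*z^3 - 5*z^2 + 7*z + 36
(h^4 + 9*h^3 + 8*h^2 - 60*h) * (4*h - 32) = 4*h^5 + 4*h^4 - 256*h^3 - 496*h^2 + 1920*h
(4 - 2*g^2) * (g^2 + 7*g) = -2*g^4 - 14*g^3 + 4*g^2 + 28*g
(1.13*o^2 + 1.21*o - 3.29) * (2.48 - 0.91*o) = -1.0283*o^3 + 1.7013*o^2 + 5.9947*o - 8.1592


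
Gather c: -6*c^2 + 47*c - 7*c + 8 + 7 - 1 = -6*c^2 + 40*c + 14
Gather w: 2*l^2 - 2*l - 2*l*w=2*l^2 - 2*l*w - 2*l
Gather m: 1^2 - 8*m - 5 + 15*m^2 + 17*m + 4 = 15*m^2 + 9*m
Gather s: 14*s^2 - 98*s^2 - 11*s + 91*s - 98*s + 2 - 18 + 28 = -84*s^2 - 18*s + 12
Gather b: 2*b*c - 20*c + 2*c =2*b*c - 18*c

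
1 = 1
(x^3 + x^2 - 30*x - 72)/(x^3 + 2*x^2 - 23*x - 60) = (x - 6)/(x - 5)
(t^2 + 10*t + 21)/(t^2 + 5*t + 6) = (t + 7)/(t + 2)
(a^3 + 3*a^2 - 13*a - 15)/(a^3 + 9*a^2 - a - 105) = (a + 1)/(a + 7)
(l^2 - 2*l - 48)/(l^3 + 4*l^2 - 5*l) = (l^2 - 2*l - 48)/(l*(l^2 + 4*l - 5))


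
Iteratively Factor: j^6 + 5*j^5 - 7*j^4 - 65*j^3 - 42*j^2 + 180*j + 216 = (j + 3)*(j^5 + 2*j^4 - 13*j^3 - 26*j^2 + 36*j + 72) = (j + 3)^2*(j^4 - j^3 - 10*j^2 + 4*j + 24) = (j - 2)*(j + 3)^2*(j^3 + j^2 - 8*j - 12) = (j - 3)*(j - 2)*(j + 3)^2*(j^2 + 4*j + 4) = (j - 3)*(j - 2)*(j + 2)*(j + 3)^2*(j + 2)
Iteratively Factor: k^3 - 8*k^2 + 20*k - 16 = (k - 4)*(k^2 - 4*k + 4) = (k - 4)*(k - 2)*(k - 2)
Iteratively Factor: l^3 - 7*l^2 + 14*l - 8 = (l - 2)*(l^2 - 5*l + 4) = (l - 2)*(l - 1)*(l - 4)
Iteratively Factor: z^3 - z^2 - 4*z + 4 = (z - 1)*(z^2 - 4) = (z - 1)*(z + 2)*(z - 2)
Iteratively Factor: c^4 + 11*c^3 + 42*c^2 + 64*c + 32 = (c + 1)*(c^3 + 10*c^2 + 32*c + 32) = (c + 1)*(c + 2)*(c^2 + 8*c + 16) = (c + 1)*(c + 2)*(c + 4)*(c + 4)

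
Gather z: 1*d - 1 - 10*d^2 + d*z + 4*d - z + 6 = -10*d^2 + 5*d + z*(d - 1) + 5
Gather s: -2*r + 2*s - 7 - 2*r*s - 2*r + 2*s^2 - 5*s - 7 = -4*r + 2*s^2 + s*(-2*r - 3) - 14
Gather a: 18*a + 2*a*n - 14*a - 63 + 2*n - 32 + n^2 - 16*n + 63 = a*(2*n + 4) + n^2 - 14*n - 32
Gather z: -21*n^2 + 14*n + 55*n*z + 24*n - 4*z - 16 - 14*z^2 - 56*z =-21*n^2 + 38*n - 14*z^2 + z*(55*n - 60) - 16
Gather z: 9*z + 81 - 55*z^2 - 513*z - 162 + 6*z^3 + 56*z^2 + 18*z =6*z^3 + z^2 - 486*z - 81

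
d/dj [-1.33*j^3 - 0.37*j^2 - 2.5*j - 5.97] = -3.99*j^2 - 0.74*j - 2.5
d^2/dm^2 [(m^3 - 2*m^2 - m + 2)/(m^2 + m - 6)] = 16/(m^3 + 9*m^2 + 27*m + 27)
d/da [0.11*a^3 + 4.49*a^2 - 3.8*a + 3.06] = 0.33*a^2 + 8.98*a - 3.8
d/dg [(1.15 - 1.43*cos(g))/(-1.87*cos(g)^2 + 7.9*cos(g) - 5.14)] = (2.6741*cos(g)^2 - 4.301*cos(g) + 1.7348)*sin(g)/(3.4969*cos(g)^4 - 29.546*cos(g)^3 + 81.6336*cos(g)^2 - 81.212*cos(g) + 26.4196)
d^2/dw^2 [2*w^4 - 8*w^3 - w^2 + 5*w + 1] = 24*w^2 - 48*w - 2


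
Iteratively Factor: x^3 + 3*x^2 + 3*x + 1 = (x + 1)*(x^2 + 2*x + 1) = (x + 1)^2*(x + 1)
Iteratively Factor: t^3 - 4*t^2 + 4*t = (t)*(t^2 - 4*t + 4) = t*(t - 2)*(t - 2)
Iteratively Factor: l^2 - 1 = (l - 1)*(l + 1)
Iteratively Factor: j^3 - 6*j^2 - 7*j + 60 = (j - 4)*(j^2 - 2*j - 15) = (j - 5)*(j - 4)*(j + 3)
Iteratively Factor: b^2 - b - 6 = (b - 3)*(b + 2)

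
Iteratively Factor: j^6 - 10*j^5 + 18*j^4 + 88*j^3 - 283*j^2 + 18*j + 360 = (j + 1)*(j^5 - 11*j^4 + 29*j^3 + 59*j^2 - 342*j + 360) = (j - 4)*(j + 1)*(j^4 - 7*j^3 + j^2 + 63*j - 90) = (j - 5)*(j - 4)*(j + 1)*(j^3 - 2*j^2 - 9*j + 18) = (j - 5)*(j - 4)*(j + 1)*(j + 3)*(j^2 - 5*j + 6) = (j - 5)*(j - 4)*(j - 3)*(j + 1)*(j + 3)*(j - 2)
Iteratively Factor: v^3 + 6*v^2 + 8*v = (v)*(v^2 + 6*v + 8) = v*(v + 2)*(v + 4)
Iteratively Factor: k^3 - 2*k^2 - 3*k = (k - 3)*(k^2 + k) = (k - 3)*(k + 1)*(k)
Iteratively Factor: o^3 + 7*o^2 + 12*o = (o)*(o^2 + 7*o + 12) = o*(o + 3)*(o + 4)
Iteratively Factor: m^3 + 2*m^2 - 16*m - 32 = (m + 2)*(m^2 - 16) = (m - 4)*(m + 2)*(m + 4)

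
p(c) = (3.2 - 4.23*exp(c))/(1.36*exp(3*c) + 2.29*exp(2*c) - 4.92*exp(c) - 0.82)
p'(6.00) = 0.00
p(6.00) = 0.00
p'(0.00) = 2.91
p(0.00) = 0.49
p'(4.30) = 0.00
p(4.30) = -0.00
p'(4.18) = 0.00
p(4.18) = -0.00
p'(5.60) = 0.00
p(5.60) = -0.00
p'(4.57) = 0.00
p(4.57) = -0.00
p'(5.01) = 0.00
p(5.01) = -0.00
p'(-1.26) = 1.07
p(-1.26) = -1.00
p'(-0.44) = 1.03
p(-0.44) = -0.18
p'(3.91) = 0.00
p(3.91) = -0.00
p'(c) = (3.2 - 4.23*exp(c))*(-4.08*exp(3*c) - 4.58*exp(2*c) + 4.92*exp(c))/(1.36*exp(3*c) + 2.29*exp(2*c) - 4.92*exp(c) - 0.82)^2 - 4.23*exp(c)/(1.36*exp(3*c) + 2.29*exp(2*c) - 4.92*exp(c) - 0.82) = (11.5056*exp(3*c) - 3.3693*exp(2*c) - 14.656*exp(c) + 19.2126)*exp(c)/(1.8496*exp(6*c) + 6.2288*exp(5*c) - 8.1383*exp(4*c) - 24.764*exp(3*c) + 20.4508*exp(2*c) + 8.0688*exp(c) + 0.6724)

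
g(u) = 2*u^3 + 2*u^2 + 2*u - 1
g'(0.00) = 2.00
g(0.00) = -1.00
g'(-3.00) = 44.00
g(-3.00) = -43.00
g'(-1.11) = 4.95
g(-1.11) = -3.49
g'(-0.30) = 1.34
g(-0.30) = -1.47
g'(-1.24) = 6.27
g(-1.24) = -4.22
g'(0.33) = 3.97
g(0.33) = -0.05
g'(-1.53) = 9.93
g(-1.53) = -6.54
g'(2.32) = 43.57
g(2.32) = 39.38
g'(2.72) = 57.27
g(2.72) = 59.48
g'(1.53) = 22.17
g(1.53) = 13.90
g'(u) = 6*u^2 + 4*u + 2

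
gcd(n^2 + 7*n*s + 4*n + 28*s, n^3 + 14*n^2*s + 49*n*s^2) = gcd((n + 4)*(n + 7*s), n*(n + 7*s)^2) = n + 7*s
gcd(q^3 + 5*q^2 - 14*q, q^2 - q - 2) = q - 2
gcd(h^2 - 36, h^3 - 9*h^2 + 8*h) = 1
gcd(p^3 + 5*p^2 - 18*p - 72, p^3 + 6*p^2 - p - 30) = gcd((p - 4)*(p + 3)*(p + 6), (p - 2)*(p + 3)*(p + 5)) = p + 3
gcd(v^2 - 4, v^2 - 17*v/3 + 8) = 1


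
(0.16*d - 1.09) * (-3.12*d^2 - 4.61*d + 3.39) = -0.4992*d^3 + 2.6632*d^2 + 5.5673*d - 3.6951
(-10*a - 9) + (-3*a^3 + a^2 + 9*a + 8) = -3*a^3 + a^2 - a - 1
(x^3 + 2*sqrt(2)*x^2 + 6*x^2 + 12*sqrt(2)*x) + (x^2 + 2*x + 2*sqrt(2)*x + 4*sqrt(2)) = x^3 + 2*sqrt(2)*x^2 + 7*x^2 + 2*x + 14*sqrt(2)*x + 4*sqrt(2)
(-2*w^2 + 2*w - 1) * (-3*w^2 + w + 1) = 6*w^4 - 8*w^3 + 3*w^2 + w - 1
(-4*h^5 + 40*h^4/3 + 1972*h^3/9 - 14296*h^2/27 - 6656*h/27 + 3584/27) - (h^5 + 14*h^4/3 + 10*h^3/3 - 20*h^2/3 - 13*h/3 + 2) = -5*h^5 + 26*h^4/3 + 1942*h^3/9 - 14116*h^2/27 - 6539*h/27 + 3530/27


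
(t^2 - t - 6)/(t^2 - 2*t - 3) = (t + 2)/(t + 1)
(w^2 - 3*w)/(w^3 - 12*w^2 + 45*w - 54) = w/(w^2 - 9*w + 18)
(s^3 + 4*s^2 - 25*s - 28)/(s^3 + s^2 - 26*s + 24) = (s^2 + 8*s + 7)/(s^2 + 5*s - 6)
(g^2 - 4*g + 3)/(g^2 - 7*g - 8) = (-g^2 + 4*g - 3)/(-g^2 + 7*g + 8)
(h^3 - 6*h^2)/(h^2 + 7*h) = h*(h - 6)/(h + 7)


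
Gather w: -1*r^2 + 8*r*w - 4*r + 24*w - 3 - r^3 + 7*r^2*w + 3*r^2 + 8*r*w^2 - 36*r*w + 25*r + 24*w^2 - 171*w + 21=-r^3 + 2*r^2 + 21*r + w^2*(8*r + 24) + w*(7*r^2 - 28*r - 147) + 18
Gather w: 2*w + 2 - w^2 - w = -w^2 + w + 2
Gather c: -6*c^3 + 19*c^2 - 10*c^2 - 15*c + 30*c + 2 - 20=-6*c^3 + 9*c^2 + 15*c - 18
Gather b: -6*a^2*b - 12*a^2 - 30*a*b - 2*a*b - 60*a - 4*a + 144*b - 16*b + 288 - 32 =-12*a^2 - 64*a + b*(-6*a^2 - 32*a + 128) + 256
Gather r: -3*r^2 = -3*r^2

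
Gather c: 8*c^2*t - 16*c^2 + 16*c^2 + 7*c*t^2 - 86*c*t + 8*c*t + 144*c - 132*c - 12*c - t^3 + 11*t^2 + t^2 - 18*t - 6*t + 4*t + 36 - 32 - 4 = 8*c^2*t + c*(7*t^2 - 78*t) - t^3 + 12*t^2 - 20*t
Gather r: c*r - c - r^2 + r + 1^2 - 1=-c - r^2 + r*(c + 1)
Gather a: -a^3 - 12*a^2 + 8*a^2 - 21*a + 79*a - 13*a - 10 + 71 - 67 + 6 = -a^3 - 4*a^2 + 45*a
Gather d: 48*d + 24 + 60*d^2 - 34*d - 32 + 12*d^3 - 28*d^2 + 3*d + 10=12*d^3 + 32*d^2 + 17*d + 2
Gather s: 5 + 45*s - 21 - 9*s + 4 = 36*s - 12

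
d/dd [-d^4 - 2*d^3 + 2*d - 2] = -4*d^3 - 6*d^2 + 2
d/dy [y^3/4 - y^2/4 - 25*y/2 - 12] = 3*y^2/4 - y/2 - 25/2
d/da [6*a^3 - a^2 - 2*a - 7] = 18*a^2 - 2*a - 2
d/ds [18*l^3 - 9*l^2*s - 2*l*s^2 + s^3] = -9*l^2 - 4*l*s + 3*s^2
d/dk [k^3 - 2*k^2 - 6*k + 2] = 3*k^2 - 4*k - 6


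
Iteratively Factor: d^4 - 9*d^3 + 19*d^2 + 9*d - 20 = (d - 5)*(d^3 - 4*d^2 - d + 4) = (d - 5)*(d + 1)*(d^2 - 5*d + 4) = (d - 5)*(d - 1)*(d + 1)*(d - 4)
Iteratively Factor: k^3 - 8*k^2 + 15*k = (k - 3)*(k^2 - 5*k) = (k - 5)*(k - 3)*(k)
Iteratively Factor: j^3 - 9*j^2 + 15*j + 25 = (j - 5)*(j^2 - 4*j - 5) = (j - 5)*(j + 1)*(j - 5)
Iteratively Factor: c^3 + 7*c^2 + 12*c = (c + 3)*(c^2 + 4*c) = c*(c + 3)*(c + 4)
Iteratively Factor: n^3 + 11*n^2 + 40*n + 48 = (n + 4)*(n^2 + 7*n + 12) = (n + 3)*(n + 4)*(n + 4)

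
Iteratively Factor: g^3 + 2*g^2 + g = (g + 1)*(g^2 + g) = g*(g + 1)*(g + 1)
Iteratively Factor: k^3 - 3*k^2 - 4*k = (k + 1)*(k^2 - 4*k) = k*(k + 1)*(k - 4)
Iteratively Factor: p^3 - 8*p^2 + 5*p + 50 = (p - 5)*(p^2 - 3*p - 10) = (p - 5)*(p + 2)*(p - 5)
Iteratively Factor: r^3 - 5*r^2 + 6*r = (r - 3)*(r^2 - 2*r) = r*(r - 3)*(r - 2)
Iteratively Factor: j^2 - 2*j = (j - 2)*(j)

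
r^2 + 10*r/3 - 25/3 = (r - 5/3)*(r + 5)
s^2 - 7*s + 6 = (s - 6)*(s - 1)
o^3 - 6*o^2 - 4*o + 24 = (o - 6)*(o - 2)*(o + 2)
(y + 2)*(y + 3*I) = y^2 + 2*y + 3*I*y + 6*I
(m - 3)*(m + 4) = m^2 + m - 12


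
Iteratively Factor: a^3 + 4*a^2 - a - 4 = (a - 1)*(a^2 + 5*a + 4) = (a - 1)*(a + 4)*(a + 1)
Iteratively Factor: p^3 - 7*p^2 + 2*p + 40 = (p - 5)*(p^2 - 2*p - 8) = (p - 5)*(p + 2)*(p - 4)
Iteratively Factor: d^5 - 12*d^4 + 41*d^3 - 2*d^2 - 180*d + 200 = (d - 2)*(d^4 - 10*d^3 + 21*d^2 + 40*d - 100) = (d - 5)*(d - 2)*(d^3 - 5*d^2 - 4*d + 20) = (d - 5)*(d - 2)*(d + 2)*(d^2 - 7*d + 10) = (d - 5)^2*(d - 2)*(d + 2)*(d - 2)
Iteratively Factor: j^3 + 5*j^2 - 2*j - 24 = (j + 4)*(j^2 + j - 6) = (j - 2)*(j + 4)*(j + 3)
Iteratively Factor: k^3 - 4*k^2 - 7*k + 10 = (k - 1)*(k^2 - 3*k - 10) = (k - 1)*(k + 2)*(k - 5)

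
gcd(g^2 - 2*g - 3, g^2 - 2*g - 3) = g^2 - 2*g - 3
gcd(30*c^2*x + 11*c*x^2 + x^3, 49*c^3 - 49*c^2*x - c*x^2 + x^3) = 1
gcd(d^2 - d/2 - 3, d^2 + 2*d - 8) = d - 2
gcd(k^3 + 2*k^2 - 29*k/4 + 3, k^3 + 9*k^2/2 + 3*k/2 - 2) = k^2 + 7*k/2 - 2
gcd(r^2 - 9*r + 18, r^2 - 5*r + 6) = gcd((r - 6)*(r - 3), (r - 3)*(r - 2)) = r - 3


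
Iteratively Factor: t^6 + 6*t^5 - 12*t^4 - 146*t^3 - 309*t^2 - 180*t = (t - 5)*(t^5 + 11*t^4 + 43*t^3 + 69*t^2 + 36*t) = (t - 5)*(t + 3)*(t^4 + 8*t^3 + 19*t^2 + 12*t) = (t - 5)*(t + 3)*(t + 4)*(t^3 + 4*t^2 + 3*t) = t*(t - 5)*(t + 3)*(t + 4)*(t^2 + 4*t + 3) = t*(t - 5)*(t + 3)^2*(t + 4)*(t + 1)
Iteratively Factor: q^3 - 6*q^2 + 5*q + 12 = (q - 3)*(q^2 - 3*q - 4) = (q - 4)*(q - 3)*(q + 1)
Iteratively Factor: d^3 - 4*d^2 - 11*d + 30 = (d + 3)*(d^2 - 7*d + 10) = (d - 2)*(d + 3)*(d - 5)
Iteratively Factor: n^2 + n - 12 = (n - 3)*(n + 4)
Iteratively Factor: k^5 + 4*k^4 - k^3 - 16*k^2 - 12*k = (k - 2)*(k^4 + 6*k^3 + 11*k^2 + 6*k) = (k - 2)*(k + 2)*(k^3 + 4*k^2 + 3*k) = k*(k - 2)*(k + 2)*(k^2 + 4*k + 3) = k*(k - 2)*(k + 1)*(k + 2)*(k + 3)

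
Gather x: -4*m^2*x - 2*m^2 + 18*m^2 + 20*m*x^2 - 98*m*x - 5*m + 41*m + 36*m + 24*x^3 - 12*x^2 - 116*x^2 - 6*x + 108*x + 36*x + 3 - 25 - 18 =16*m^2 + 72*m + 24*x^3 + x^2*(20*m - 128) + x*(-4*m^2 - 98*m + 138) - 40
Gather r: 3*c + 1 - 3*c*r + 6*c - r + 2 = 9*c + r*(-3*c - 1) + 3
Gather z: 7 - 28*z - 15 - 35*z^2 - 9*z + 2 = -35*z^2 - 37*z - 6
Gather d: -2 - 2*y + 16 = 14 - 2*y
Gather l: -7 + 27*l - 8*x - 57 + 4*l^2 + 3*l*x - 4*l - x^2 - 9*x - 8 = 4*l^2 + l*(3*x + 23) - x^2 - 17*x - 72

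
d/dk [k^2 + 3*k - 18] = 2*k + 3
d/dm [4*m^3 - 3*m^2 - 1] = 6*m*(2*m - 1)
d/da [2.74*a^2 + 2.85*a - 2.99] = 5.48*a + 2.85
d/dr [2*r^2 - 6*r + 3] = 4*r - 6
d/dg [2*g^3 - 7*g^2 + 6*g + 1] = 6*g^2 - 14*g + 6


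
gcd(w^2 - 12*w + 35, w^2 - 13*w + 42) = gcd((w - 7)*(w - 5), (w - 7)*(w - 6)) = w - 7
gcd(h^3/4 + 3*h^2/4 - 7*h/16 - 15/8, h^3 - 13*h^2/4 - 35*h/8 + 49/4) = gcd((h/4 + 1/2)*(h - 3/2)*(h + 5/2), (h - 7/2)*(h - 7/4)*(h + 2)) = h + 2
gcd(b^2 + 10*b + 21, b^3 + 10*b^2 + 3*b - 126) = b + 7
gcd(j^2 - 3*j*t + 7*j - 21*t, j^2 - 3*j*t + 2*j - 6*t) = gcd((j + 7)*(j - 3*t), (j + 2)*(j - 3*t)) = -j + 3*t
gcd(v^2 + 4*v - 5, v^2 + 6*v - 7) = v - 1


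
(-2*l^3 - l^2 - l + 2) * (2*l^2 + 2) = -4*l^5 - 2*l^4 - 6*l^3 + 2*l^2 - 2*l + 4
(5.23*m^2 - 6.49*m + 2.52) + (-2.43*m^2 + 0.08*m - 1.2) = 2.8*m^2 - 6.41*m + 1.32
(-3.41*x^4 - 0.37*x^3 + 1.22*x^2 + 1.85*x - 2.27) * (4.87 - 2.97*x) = 10.1277*x^5 - 15.5078*x^4 - 5.4253*x^3 + 0.446899999999999*x^2 + 15.7514*x - 11.0549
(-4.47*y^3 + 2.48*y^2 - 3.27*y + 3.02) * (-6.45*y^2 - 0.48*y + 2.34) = 28.8315*y^5 - 13.8504*y^4 + 9.4413*y^3 - 12.1062*y^2 - 9.1014*y + 7.0668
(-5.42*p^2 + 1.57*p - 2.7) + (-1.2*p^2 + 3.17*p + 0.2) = -6.62*p^2 + 4.74*p - 2.5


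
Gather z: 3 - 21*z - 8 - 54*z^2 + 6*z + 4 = -54*z^2 - 15*z - 1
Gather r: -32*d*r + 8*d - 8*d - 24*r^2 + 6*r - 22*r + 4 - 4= -24*r^2 + r*(-32*d - 16)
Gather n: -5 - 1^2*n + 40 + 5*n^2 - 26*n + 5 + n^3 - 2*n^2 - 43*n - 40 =n^3 + 3*n^2 - 70*n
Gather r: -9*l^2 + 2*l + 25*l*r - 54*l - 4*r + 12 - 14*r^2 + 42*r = -9*l^2 - 52*l - 14*r^2 + r*(25*l + 38) + 12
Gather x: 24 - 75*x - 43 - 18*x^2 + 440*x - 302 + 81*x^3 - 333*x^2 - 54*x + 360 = 81*x^3 - 351*x^2 + 311*x + 39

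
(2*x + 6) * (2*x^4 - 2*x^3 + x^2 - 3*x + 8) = 4*x^5 + 8*x^4 - 10*x^3 - 2*x + 48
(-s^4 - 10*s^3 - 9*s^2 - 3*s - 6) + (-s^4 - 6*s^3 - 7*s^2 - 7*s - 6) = -2*s^4 - 16*s^3 - 16*s^2 - 10*s - 12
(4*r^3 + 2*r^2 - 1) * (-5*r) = -20*r^4 - 10*r^3 + 5*r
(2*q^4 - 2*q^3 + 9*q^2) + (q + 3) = 2*q^4 - 2*q^3 + 9*q^2 + q + 3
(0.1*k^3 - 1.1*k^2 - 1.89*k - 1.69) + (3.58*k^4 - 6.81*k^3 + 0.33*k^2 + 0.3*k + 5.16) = 3.58*k^4 - 6.71*k^3 - 0.77*k^2 - 1.59*k + 3.47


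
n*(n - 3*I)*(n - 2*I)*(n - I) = n^4 - 6*I*n^3 - 11*n^2 + 6*I*n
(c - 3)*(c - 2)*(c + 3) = c^3 - 2*c^2 - 9*c + 18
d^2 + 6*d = d*(d + 6)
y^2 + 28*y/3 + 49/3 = (y + 7/3)*(y + 7)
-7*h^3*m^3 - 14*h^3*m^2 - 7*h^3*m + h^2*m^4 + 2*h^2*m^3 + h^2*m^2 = m*(-7*h + m)*(h*m + h)^2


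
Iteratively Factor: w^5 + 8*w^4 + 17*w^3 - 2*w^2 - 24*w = (w + 3)*(w^4 + 5*w^3 + 2*w^2 - 8*w) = (w + 3)*(w + 4)*(w^3 + w^2 - 2*w) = w*(w + 3)*(w + 4)*(w^2 + w - 2) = w*(w - 1)*(w + 3)*(w + 4)*(w + 2)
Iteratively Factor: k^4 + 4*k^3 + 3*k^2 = (k + 1)*(k^3 + 3*k^2) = k*(k + 1)*(k^2 + 3*k) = k^2*(k + 1)*(k + 3)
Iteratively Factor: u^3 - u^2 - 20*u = (u + 4)*(u^2 - 5*u) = u*(u + 4)*(u - 5)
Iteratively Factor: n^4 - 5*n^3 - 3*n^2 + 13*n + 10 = (n + 1)*(n^3 - 6*n^2 + 3*n + 10) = (n - 2)*(n + 1)*(n^2 - 4*n - 5) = (n - 2)*(n + 1)^2*(n - 5)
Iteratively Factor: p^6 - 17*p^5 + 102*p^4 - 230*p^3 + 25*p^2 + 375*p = (p - 3)*(p^5 - 14*p^4 + 60*p^3 - 50*p^2 - 125*p) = (p - 3)*(p + 1)*(p^4 - 15*p^3 + 75*p^2 - 125*p) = (p - 5)*(p - 3)*(p + 1)*(p^3 - 10*p^2 + 25*p) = (p - 5)^2*(p - 3)*(p + 1)*(p^2 - 5*p) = p*(p - 5)^2*(p - 3)*(p + 1)*(p - 5)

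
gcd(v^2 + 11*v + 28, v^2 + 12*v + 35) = v + 7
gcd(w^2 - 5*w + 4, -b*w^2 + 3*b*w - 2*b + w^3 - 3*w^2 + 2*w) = w - 1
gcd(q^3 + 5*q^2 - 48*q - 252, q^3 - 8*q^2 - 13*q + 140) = q - 7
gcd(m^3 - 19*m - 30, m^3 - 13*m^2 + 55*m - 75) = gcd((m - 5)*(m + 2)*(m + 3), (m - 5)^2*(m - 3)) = m - 5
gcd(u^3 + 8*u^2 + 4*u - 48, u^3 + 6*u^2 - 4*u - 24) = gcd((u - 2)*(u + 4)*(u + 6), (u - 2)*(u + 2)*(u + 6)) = u^2 + 4*u - 12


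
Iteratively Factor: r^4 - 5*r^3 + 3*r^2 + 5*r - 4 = (r - 1)*(r^3 - 4*r^2 - r + 4) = (r - 1)*(r + 1)*(r^2 - 5*r + 4) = (r - 4)*(r - 1)*(r + 1)*(r - 1)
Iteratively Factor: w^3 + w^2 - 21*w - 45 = (w + 3)*(w^2 - 2*w - 15) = (w + 3)^2*(w - 5)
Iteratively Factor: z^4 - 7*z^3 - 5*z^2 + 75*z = (z - 5)*(z^3 - 2*z^2 - 15*z) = (z - 5)*(z + 3)*(z^2 - 5*z) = (z - 5)^2*(z + 3)*(z)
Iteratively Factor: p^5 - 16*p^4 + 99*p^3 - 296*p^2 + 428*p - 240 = (p - 2)*(p^4 - 14*p^3 + 71*p^2 - 154*p + 120) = (p - 2)^2*(p^3 - 12*p^2 + 47*p - 60) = (p - 4)*(p - 2)^2*(p^2 - 8*p + 15) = (p - 5)*(p - 4)*(p - 2)^2*(p - 3)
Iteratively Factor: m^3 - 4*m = (m - 2)*(m^2 + 2*m) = m*(m - 2)*(m + 2)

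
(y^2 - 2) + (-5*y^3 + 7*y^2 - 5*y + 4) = -5*y^3 + 8*y^2 - 5*y + 2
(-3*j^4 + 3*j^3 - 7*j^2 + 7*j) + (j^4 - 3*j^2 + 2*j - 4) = -2*j^4 + 3*j^3 - 10*j^2 + 9*j - 4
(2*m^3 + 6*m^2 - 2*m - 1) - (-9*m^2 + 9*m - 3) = 2*m^3 + 15*m^2 - 11*m + 2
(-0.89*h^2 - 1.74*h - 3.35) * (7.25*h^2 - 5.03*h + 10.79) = -6.4525*h^4 - 8.1383*h^3 - 25.1384*h^2 - 1.9241*h - 36.1465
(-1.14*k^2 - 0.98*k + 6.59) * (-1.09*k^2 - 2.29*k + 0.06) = 1.2426*k^4 + 3.6788*k^3 - 5.0073*k^2 - 15.1499*k + 0.3954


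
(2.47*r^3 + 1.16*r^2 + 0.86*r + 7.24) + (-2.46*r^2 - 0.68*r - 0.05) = 2.47*r^3 - 1.3*r^2 + 0.18*r + 7.19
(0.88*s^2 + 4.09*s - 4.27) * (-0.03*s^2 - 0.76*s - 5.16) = -0.0264*s^4 - 0.7915*s^3 - 7.5211*s^2 - 17.8592*s + 22.0332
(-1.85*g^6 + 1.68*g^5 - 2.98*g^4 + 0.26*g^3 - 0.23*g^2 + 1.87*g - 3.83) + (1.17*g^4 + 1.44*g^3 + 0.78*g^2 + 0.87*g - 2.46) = -1.85*g^6 + 1.68*g^5 - 1.81*g^4 + 1.7*g^3 + 0.55*g^2 + 2.74*g - 6.29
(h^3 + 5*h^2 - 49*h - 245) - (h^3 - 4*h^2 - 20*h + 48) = 9*h^2 - 29*h - 293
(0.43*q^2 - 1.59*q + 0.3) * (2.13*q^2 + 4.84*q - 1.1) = 0.9159*q^4 - 1.3055*q^3 - 7.5296*q^2 + 3.201*q - 0.33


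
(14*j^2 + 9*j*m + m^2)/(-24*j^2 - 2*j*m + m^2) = (-14*j^2 - 9*j*m - m^2)/(24*j^2 + 2*j*m - m^2)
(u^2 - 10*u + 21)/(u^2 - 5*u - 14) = (u - 3)/(u + 2)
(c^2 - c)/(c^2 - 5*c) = (c - 1)/(c - 5)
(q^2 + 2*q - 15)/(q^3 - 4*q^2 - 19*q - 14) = (-q^2 - 2*q + 15)/(-q^3 + 4*q^2 + 19*q + 14)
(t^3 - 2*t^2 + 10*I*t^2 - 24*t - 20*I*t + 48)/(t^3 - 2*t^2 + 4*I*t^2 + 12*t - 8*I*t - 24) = (t + 4*I)/(t - 2*I)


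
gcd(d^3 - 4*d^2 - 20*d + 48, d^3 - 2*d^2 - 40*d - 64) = d + 4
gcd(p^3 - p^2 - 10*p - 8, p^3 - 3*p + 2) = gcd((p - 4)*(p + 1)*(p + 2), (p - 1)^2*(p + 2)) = p + 2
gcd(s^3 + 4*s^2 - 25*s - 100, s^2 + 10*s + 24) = s + 4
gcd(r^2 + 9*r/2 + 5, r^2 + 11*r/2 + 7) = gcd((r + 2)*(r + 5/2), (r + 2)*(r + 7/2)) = r + 2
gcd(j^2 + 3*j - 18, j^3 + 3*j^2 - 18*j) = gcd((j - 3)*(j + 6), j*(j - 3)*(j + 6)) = j^2 + 3*j - 18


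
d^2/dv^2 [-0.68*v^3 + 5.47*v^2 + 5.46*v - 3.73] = 10.94 - 4.08*v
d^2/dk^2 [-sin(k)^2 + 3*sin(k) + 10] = -3*sin(k) - 2*cos(2*k)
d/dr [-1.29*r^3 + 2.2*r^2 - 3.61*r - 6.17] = -3.87*r^2 + 4.4*r - 3.61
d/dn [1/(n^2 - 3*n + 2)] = (3 - 2*n)/(n^2 - 3*n + 2)^2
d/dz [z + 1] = 1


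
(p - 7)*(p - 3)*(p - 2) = p^3 - 12*p^2 + 41*p - 42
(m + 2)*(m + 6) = m^2 + 8*m + 12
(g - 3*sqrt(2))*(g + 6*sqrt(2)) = g^2 + 3*sqrt(2)*g - 36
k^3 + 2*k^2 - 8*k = k*(k - 2)*(k + 4)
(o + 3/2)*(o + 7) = o^2 + 17*o/2 + 21/2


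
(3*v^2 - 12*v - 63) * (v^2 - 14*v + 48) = 3*v^4 - 54*v^3 + 249*v^2 + 306*v - 3024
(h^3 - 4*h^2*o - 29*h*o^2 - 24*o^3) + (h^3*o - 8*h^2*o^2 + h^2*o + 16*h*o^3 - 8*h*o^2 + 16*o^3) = h^3*o + h^3 - 8*h^2*o^2 - 3*h^2*o + 16*h*o^3 - 37*h*o^2 - 8*o^3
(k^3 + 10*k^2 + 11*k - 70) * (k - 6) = k^4 + 4*k^3 - 49*k^2 - 136*k + 420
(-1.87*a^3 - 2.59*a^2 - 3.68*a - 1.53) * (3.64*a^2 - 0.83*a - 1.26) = -6.8068*a^5 - 7.8755*a^4 - 8.8893*a^3 + 0.748599999999999*a^2 + 5.9067*a + 1.9278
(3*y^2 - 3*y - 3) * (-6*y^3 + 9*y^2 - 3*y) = -18*y^5 + 45*y^4 - 18*y^3 - 18*y^2 + 9*y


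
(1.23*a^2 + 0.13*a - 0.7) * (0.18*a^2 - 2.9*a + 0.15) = 0.2214*a^4 - 3.5436*a^3 - 0.3185*a^2 + 2.0495*a - 0.105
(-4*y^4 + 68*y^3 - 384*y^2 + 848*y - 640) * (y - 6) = -4*y^5 + 92*y^4 - 792*y^3 + 3152*y^2 - 5728*y + 3840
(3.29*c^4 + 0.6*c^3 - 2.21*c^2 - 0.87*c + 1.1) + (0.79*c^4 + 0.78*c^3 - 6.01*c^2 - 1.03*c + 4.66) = 4.08*c^4 + 1.38*c^3 - 8.22*c^2 - 1.9*c + 5.76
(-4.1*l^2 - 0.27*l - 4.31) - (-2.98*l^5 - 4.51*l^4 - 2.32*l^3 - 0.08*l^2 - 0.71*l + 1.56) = 2.98*l^5 + 4.51*l^4 + 2.32*l^3 - 4.02*l^2 + 0.44*l - 5.87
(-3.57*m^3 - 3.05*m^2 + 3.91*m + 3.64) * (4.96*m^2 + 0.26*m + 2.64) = -17.7072*m^5 - 16.0562*m^4 + 9.1758*m^3 + 11.019*m^2 + 11.2688*m + 9.6096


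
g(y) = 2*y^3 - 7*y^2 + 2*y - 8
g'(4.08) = 44.76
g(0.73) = -9.49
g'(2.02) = -1.80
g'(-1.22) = 28.01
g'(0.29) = -1.56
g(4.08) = 19.47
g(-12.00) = -4496.00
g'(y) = 6*y^2 - 14*y + 2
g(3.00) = -11.00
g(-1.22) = -24.49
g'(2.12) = -0.71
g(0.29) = -7.96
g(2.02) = -16.04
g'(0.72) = -4.97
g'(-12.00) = 1034.00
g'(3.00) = 14.00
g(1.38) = -13.31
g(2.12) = -16.16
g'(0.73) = -5.02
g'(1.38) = -5.89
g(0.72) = -9.44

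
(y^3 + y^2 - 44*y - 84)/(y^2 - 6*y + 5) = (y^3 + y^2 - 44*y - 84)/(y^2 - 6*y + 5)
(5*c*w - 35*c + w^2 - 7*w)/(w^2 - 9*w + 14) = (5*c + w)/(w - 2)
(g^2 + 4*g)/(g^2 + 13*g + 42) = g*(g + 4)/(g^2 + 13*g + 42)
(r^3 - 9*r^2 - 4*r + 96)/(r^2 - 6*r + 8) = (r^2 - 5*r - 24)/(r - 2)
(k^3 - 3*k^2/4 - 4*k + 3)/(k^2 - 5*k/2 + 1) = (4*k^2 + 5*k - 6)/(2*(2*k - 1))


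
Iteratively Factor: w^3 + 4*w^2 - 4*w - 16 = (w - 2)*(w^2 + 6*w + 8) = (w - 2)*(w + 4)*(w + 2)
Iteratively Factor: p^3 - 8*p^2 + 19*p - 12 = (p - 3)*(p^2 - 5*p + 4) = (p - 3)*(p - 1)*(p - 4)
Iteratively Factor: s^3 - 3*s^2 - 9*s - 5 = (s + 1)*(s^2 - 4*s - 5) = (s + 1)^2*(s - 5)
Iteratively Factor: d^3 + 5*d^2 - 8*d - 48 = (d + 4)*(d^2 + d - 12) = (d + 4)^2*(d - 3)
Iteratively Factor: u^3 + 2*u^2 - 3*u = (u)*(u^2 + 2*u - 3) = u*(u - 1)*(u + 3)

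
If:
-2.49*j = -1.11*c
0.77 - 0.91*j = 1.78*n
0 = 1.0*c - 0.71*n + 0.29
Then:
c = 0.01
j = 0.01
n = 0.43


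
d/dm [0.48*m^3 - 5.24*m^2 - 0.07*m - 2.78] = 1.44*m^2 - 10.48*m - 0.07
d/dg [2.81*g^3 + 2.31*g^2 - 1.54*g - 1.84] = 8.43*g^2 + 4.62*g - 1.54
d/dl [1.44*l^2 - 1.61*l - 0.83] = 2.88*l - 1.61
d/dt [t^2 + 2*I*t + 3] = 2*t + 2*I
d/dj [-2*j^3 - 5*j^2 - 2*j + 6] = -6*j^2 - 10*j - 2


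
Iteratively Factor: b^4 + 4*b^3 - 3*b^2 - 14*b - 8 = (b + 4)*(b^3 - 3*b - 2) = (b - 2)*(b + 4)*(b^2 + 2*b + 1) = (b - 2)*(b + 1)*(b + 4)*(b + 1)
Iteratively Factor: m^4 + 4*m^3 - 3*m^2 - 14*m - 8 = (m + 1)*(m^3 + 3*m^2 - 6*m - 8) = (m + 1)*(m + 4)*(m^2 - m - 2) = (m + 1)^2*(m + 4)*(m - 2)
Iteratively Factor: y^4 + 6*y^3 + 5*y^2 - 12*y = (y - 1)*(y^3 + 7*y^2 + 12*y) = y*(y - 1)*(y^2 + 7*y + 12) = y*(y - 1)*(y + 3)*(y + 4)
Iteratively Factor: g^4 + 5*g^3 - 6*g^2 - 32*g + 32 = (g - 1)*(g^3 + 6*g^2 - 32) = (g - 1)*(g + 4)*(g^2 + 2*g - 8) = (g - 2)*(g - 1)*(g + 4)*(g + 4)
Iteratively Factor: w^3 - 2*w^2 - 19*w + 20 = (w - 5)*(w^2 + 3*w - 4) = (w - 5)*(w - 1)*(w + 4)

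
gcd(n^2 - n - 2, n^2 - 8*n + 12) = n - 2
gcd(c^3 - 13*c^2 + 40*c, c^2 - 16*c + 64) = c - 8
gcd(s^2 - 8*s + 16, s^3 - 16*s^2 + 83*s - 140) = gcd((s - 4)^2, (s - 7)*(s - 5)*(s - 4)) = s - 4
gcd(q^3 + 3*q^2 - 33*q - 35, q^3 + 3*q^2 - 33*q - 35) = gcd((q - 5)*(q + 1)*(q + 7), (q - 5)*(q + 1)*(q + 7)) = q^3 + 3*q^2 - 33*q - 35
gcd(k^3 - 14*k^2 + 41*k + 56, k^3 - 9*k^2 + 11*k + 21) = k^2 - 6*k - 7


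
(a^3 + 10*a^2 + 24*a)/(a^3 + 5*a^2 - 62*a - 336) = a*(a + 4)/(a^2 - a - 56)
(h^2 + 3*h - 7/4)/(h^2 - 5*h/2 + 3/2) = (4*h^2 + 12*h - 7)/(2*(2*h^2 - 5*h + 3))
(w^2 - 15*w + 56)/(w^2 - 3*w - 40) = (w - 7)/(w + 5)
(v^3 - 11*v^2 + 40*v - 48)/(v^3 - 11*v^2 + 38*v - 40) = (v^2 - 7*v + 12)/(v^2 - 7*v + 10)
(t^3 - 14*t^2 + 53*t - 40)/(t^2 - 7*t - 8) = (t^2 - 6*t + 5)/(t + 1)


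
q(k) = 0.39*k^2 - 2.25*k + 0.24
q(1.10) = -1.76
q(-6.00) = 27.78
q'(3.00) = 0.09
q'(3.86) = 0.76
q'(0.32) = -2.00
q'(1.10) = -1.39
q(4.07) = -2.46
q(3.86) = -2.63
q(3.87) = -2.63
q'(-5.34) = -6.42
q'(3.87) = 0.77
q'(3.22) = 0.26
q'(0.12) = -2.16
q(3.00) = -3.00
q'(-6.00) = -6.93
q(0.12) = -0.02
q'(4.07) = 0.92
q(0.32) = -0.44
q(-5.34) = 23.38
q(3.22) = -2.96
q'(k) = 0.78*k - 2.25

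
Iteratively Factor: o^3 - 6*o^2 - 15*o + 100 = (o - 5)*(o^2 - o - 20) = (o - 5)*(o + 4)*(o - 5)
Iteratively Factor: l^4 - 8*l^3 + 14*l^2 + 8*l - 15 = (l - 3)*(l^3 - 5*l^2 - l + 5) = (l - 3)*(l + 1)*(l^2 - 6*l + 5) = (l - 5)*(l - 3)*(l + 1)*(l - 1)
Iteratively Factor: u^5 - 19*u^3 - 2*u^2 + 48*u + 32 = (u + 1)*(u^4 - u^3 - 18*u^2 + 16*u + 32) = (u + 1)*(u + 4)*(u^3 - 5*u^2 + 2*u + 8) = (u + 1)^2*(u + 4)*(u^2 - 6*u + 8) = (u - 4)*(u + 1)^2*(u + 4)*(u - 2)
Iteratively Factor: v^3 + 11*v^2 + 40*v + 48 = (v + 4)*(v^2 + 7*v + 12) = (v + 4)^2*(v + 3)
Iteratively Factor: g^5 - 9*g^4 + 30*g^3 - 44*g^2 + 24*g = (g - 2)*(g^4 - 7*g^3 + 16*g^2 - 12*g) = g*(g - 2)*(g^3 - 7*g^2 + 16*g - 12) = g*(g - 2)^2*(g^2 - 5*g + 6) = g*(g - 3)*(g - 2)^2*(g - 2)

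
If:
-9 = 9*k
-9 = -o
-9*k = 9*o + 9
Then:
No Solution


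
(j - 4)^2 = j^2 - 8*j + 16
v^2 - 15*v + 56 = (v - 8)*(v - 7)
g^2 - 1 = (g - 1)*(g + 1)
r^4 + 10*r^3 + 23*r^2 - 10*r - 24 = (r - 1)*(r + 1)*(r + 4)*(r + 6)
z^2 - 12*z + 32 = (z - 8)*(z - 4)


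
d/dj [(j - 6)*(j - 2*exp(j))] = -2*j*exp(j) + 2*j + 10*exp(j) - 6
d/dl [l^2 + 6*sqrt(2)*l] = 2*l + 6*sqrt(2)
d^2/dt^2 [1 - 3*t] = 0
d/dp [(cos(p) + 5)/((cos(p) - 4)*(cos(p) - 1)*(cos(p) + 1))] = (-77*cos(p) + 11*cos(2*p) + cos(3*p) - 7)/(2*(cos(p) - 4)^2*sin(p)^3)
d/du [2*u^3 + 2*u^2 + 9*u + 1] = 6*u^2 + 4*u + 9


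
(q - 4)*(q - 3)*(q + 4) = q^3 - 3*q^2 - 16*q + 48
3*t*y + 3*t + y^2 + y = (3*t + y)*(y + 1)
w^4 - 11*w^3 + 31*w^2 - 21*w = w*(w - 7)*(w - 3)*(w - 1)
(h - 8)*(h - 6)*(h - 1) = h^3 - 15*h^2 + 62*h - 48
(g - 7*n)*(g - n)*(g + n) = g^3 - 7*g^2*n - g*n^2 + 7*n^3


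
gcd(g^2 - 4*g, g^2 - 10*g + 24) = g - 4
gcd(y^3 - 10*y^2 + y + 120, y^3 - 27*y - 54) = y + 3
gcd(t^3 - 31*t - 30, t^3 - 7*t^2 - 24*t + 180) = t^2 - t - 30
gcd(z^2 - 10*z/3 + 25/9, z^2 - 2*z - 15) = 1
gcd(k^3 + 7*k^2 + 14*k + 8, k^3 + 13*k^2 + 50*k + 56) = k^2 + 6*k + 8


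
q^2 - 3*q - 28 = (q - 7)*(q + 4)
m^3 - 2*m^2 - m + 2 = (m - 2)*(m - 1)*(m + 1)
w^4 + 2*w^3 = w^3*(w + 2)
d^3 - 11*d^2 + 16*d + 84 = (d - 7)*(d - 6)*(d + 2)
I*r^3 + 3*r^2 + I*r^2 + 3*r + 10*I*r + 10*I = (r - 5*I)*(r + 2*I)*(I*r + I)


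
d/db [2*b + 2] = 2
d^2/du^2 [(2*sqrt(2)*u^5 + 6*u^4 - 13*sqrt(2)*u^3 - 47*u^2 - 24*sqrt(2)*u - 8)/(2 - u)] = 2*(-12*sqrt(2)*u^5 - 18*u^4 + 60*sqrt(2)*u^4 - 67*sqrt(2)*u^3 + 96*u^3 - 144*u^2 - 78*sqrt(2)*u^2 + 156*sqrt(2)*u + 48*sqrt(2) + 196)/(u^3 - 6*u^2 + 12*u - 8)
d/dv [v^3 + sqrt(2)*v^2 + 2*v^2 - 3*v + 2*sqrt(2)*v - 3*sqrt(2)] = 3*v^2 + 2*sqrt(2)*v + 4*v - 3 + 2*sqrt(2)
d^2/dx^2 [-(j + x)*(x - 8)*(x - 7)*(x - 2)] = -6*j*x + 34*j - 12*x^2 + 102*x - 172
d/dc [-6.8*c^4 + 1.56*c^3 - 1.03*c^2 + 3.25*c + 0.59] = -27.2*c^3 + 4.68*c^2 - 2.06*c + 3.25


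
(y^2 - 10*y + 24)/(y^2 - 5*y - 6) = (y - 4)/(y + 1)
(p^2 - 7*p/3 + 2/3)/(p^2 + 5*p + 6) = (3*p^2 - 7*p + 2)/(3*(p^2 + 5*p + 6))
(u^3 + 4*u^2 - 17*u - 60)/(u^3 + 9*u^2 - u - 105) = (u^2 - u - 12)/(u^2 + 4*u - 21)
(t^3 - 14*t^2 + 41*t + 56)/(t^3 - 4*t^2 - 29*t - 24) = (t - 7)/(t + 3)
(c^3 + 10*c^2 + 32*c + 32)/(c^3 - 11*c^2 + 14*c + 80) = (c^2 + 8*c + 16)/(c^2 - 13*c + 40)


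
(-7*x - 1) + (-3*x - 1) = -10*x - 2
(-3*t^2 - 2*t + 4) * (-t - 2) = 3*t^3 + 8*t^2 - 8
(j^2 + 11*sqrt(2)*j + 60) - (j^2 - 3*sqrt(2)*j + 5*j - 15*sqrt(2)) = -5*j + 14*sqrt(2)*j + 15*sqrt(2) + 60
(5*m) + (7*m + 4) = 12*m + 4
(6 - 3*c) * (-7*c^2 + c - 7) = 21*c^3 - 45*c^2 + 27*c - 42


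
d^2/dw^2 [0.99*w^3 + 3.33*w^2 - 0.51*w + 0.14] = 5.94*w + 6.66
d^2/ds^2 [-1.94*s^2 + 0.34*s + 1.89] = -3.88000000000000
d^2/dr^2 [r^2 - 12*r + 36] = 2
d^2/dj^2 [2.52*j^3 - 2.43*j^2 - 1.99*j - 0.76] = 15.12*j - 4.86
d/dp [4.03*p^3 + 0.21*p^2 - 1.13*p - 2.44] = 12.09*p^2 + 0.42*p - 1.13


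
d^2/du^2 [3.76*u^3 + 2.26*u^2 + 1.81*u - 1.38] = 22.56*u + 4.52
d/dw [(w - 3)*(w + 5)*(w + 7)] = 3*w^2 + 18*w - 1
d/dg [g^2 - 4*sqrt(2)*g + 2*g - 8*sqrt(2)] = 2*g - 4*sqrt(2) + 2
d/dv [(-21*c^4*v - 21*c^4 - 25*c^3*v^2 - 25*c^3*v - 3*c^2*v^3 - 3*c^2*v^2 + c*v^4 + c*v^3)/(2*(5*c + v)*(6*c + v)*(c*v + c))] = (-519*c^4 - 138*c^3*v + 82*c^2*v^2 + 22*c*v^3 + v^4)/(2*(900*c^4 + 660*c^3*v + 181*c^2*v^2 + 22*c*v^3 + v^4))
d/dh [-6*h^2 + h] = 1 - 12*h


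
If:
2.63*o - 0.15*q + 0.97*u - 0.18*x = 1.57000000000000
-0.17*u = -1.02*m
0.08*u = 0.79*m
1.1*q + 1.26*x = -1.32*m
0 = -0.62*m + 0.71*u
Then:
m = 0.00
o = 0.00311095748358106*x + 0.596958174904943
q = -1.14545454545455*x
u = 0.00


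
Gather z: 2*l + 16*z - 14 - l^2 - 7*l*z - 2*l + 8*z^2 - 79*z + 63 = -l^2 + 8*z^2 + z*(-7*l - 63) + 49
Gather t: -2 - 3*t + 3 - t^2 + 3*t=1 - t^2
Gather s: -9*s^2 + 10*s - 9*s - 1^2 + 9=-9*s^2 + s + 8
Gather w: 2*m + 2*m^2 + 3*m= 2*m^2 + 5*m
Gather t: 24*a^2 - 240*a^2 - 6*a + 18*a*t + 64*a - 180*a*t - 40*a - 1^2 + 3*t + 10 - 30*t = -216*a^2 + 18*a + t*(-162*a - 27) + 9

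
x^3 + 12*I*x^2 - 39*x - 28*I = (x + I)*(x + 4*I)*(x + 7*I)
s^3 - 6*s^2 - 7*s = s*(s - 7)*(s + 1)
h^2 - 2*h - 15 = (h - 5)*(h + 3)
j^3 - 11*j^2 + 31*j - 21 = (j - 7)*(j - 3)*(j - 1)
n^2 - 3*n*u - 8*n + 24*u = (n - 8)*(n - 3*u)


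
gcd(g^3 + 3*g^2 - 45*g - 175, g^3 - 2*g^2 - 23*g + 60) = g + 5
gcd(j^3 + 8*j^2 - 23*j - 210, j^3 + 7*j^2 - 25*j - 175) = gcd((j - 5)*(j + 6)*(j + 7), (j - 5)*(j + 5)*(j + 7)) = j^2 + 2*j - 35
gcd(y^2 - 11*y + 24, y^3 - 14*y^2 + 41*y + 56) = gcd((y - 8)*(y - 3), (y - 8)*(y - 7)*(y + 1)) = y - 8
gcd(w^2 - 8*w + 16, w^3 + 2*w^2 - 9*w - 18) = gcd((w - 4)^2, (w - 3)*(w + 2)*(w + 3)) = 1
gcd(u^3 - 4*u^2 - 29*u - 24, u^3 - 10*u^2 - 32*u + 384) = u - 8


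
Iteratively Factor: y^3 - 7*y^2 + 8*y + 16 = (y + 1)*(y^2 - 8*y + 16) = (y - 4)*(y + 1)*(y - 4)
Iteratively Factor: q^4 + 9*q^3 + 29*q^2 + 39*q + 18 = (q + 2)*(q^3 + 7*q^2 + 15*q + 9) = (q + 2)*(q + 3)*(q^2 + 4*q + 3) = (q + 2)*(q + 3)^2*(q + 1)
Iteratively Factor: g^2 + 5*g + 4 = (g + 4)*(g + 1)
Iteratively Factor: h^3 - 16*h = (h)*(h^2 - 16) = h*(h - 4)*(h + 4)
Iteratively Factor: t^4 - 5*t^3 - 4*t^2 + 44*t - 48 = (t - 4)*(t^3 - t^2 - 8*t + 12) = (t - 4)*(t - 2)*(t^2 + t - 6) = (t - 4)*(t - 2)*(t + 3)*(t - 2)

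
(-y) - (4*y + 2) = -5*y - 2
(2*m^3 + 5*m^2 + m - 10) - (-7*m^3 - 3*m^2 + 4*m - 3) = 9*m^3 + 8*m^2 - 3*m - 7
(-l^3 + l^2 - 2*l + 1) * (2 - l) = l^4 - 3*l^3 + 4*l^2 - 5*l + 2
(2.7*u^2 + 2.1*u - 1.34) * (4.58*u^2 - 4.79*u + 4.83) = 12.366*u^4 - 3.315*u^3 - 3.1552*u^2 + 16.5616*u - 6.4722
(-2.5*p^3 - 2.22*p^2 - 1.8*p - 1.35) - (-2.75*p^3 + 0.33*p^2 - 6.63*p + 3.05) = 0.25*p^3 - 2.55*p^2 + 4.83*p - 4.4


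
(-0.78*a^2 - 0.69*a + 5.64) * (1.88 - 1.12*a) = 0.8736*a^3 - 0.6936*a^2 - 7.614*a + 10.6032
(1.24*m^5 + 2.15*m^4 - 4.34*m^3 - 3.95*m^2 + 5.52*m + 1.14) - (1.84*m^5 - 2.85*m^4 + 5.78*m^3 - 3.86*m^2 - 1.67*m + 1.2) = -0.6*m^5 + 5.0*m^4 - 10.12*m^3 - 0.0900000000000003*m^2 + 7.19*m - 0.0600000000000001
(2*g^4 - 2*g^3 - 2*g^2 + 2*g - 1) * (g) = 2*g^5 - 2*g^4 - 2*g^3 + 2*g^2 - g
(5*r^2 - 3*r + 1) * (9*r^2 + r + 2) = 45*r^4 - 22*r^3 + 16*r^2 - 5*r + 2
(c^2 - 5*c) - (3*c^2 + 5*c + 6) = -2*c^2 - 10*c - 6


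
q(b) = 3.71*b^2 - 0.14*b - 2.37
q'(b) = 7.42*b - 0.14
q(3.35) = 38.80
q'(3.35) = 24.72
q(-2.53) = 21.73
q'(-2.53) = -18.91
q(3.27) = 36.84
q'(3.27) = 24.12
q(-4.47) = 72.38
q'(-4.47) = -33.31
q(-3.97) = 56.66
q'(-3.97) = -29.60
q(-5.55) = 112.68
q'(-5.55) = -41.32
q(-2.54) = 21.92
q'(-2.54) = -18.99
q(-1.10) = 2.27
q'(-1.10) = -8.30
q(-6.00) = 132.03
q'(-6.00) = -44.66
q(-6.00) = 132.03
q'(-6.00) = -44.66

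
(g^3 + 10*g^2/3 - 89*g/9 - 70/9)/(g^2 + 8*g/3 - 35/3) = g + 2/3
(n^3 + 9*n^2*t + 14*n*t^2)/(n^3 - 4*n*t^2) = (-n - 7*t)/(-n + 2*t)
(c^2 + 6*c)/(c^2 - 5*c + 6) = c*(c + 6)/(c^2 - 5*c + 6)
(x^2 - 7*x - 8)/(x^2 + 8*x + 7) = (x - 8)/(x + 7)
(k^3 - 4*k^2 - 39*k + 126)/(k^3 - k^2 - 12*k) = (-k^3 + 4*k^2 + 39*k - 126)/(k*(-k^2 + k + 12))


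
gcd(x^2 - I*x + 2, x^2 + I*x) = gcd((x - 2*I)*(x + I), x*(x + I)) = x + I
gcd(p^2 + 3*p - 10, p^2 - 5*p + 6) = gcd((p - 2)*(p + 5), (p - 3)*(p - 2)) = p - 2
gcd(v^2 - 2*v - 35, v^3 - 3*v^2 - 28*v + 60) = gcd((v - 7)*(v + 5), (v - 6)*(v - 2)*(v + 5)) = v + 5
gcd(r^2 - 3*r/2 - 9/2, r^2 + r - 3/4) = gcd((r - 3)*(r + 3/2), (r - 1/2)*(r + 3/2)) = r + 3/2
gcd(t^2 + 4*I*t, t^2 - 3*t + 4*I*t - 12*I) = t + 4*I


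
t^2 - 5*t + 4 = (t - 4)*(t - 1)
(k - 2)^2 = k^2 - 4*k + 4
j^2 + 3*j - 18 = (j - 3)*(j + 6)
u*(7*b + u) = 7*b*u + u^2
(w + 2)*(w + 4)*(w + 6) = w^3 + 12*w^2 + 44*w + 48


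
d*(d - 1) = d^2 - d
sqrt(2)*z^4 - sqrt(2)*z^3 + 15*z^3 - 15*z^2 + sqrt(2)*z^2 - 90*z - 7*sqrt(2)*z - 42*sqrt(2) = (z - 3)*(z + 2)*(z + 7*sqrt(2))*(sqrt(2)*z + 1)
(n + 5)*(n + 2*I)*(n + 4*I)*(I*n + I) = I*n^4 - 6*n^3 + 6*I*n^3 - 36*n^2 - 3*I*n^2 - 30*n - 48*I*n - 40*I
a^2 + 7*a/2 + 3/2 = (a + 1/2)*(a + 3)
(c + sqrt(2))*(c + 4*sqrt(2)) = c^2 + 5*sqrt(2)*c + 8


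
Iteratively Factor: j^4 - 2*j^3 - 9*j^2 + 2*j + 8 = (j + 2)*(j^3 - 4*j^2 - j + 4) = (j - 1)*(j + 2)*(j^2 - 3*j - 4) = (j - 4)*(j - 1)*(j + 2)*(j + 1)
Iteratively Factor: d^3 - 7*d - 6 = (d + 2)*(d^2 - 2*d - 3) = (d - 3)*(d + 2)*(d + 1)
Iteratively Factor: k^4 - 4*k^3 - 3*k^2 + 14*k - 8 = (k - 1)*(k^3 - 3*k^2 - 6*k + 8) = (k - 1)*(k + 2)*(k^2 - 5*k + 4) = (k - 4)*(k - 1)*(k + 2)*(k - 1)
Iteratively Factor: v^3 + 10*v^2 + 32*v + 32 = (v + 2)*(v^2 + 8*v + 16) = (v + 2)*(v + 4)*(v + 4)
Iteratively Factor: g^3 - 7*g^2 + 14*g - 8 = (g - 2)*(g^2 - 5*g + 4) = (g - 4)*(g - 2)*(g - 1)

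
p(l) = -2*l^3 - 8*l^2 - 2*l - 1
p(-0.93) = -4.45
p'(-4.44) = -49.24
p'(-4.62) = -56.15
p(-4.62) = 34.71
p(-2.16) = -13.85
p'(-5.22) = -81.97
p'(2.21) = -66.66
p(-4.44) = 25.23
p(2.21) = -66.08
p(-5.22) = 75.93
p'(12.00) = -1058.00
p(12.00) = -4633.00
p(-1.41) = -8.48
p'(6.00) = -314.00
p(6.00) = -733.00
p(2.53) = -89.66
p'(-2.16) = 4.57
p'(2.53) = -80.89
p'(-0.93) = 7.69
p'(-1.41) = 8.63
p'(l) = -6*l^2 - 16*l - 2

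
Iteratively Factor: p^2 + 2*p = (p)*(p + 2)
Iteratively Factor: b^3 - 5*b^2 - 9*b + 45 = (b - 5)*(b^2 - 9) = (b - 5)*(b - 3)*(b + 3)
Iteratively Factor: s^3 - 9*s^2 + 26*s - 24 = (s - 3)*(s^2 - 6*s + 8) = (s - 4)*(s - 3)*(s - 2)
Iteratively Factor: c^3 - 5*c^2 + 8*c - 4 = (c - 1)*(c^2 - 4*c + 4) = (c - 2)*(c - 1)*(c - 2)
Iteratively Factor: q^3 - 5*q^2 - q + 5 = (q - 1)*(q^2 - 4*q - 5) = (q - 1)*(q + 1)*(q - 5)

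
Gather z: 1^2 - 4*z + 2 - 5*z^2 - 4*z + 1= -5*z^2 - 8*z + 4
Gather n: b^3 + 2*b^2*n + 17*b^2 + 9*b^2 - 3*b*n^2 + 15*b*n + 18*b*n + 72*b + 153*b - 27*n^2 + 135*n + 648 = b^3 + 26*b^2 + 225*b + n^2*(-3*b - 27) + n*(2*b^2 + 33*b + 135) + 648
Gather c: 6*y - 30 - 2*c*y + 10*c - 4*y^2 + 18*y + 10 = c*(10 - 2*y) - 4*y^2 + 24*y - 20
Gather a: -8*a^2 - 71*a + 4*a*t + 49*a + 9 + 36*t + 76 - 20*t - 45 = -8*a^2 + a*(4*t - 22) + 16*t + 40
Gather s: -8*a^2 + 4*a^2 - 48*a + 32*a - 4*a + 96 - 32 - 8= -4*a^2 - 20*a + 56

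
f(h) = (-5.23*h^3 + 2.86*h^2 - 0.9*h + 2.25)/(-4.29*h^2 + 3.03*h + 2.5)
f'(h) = (8.58*h - 3.03)*(-5.23*h^3 + 2.86*h^2 - 0.9*h + 2.25)/(-4.29*h^2 + 3.03*h + 2.5)^2 + (-15.69*h^2 + 5.72*h - 0.9)/(-4.29*h^2 + 3.03*h + 2.5) = (22.4367*h^4 - 31.6938*h^3 - 34.4202*h^2 + 33.605*h - 9.0675)/(18.4041*h^4 - 25.9974*h^3 - 12.2691*h^2 + 15.15*h + 6.25)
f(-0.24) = 1.77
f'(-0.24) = -7.99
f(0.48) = 0.64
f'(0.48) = -0.36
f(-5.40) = -6.58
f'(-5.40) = 1.18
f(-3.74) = -4.64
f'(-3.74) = 1.15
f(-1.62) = -2.45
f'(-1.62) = 0.73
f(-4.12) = -5.08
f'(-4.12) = 1.16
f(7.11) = 9.02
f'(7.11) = 1.20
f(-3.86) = -4.78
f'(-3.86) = 1.15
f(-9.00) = -10.89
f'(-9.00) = 1.21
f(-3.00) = -3.80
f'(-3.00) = 1.10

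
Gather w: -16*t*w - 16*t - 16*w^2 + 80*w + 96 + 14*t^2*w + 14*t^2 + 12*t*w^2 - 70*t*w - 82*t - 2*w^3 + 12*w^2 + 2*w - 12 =14*t^2 - 98*t - 2*w^3 + w^2*(12*t - 4) + w*(14*t^2 - 86*t + 82) + 84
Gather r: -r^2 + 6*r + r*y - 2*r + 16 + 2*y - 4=-r^2 + r*(y + 4) + 2*y + 12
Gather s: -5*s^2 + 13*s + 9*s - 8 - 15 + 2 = -5*s^2 + 22*s - 21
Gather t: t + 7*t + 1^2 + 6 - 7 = 8*t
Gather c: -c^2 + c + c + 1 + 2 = -c^2 + 2*c + 3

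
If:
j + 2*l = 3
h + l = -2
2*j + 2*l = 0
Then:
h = -5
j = -3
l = 3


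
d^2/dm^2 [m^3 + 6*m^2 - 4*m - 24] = 6*m + 12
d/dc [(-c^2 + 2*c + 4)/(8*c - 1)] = 2*(-4*c^2 + c - 17)/(64*c^2 - 16*c + 1)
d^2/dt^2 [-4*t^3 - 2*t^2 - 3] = -24*t - 4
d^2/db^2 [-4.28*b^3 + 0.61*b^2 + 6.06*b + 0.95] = 1.22 - 25.68*b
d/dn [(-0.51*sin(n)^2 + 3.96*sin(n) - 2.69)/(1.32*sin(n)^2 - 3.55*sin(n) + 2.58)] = (-3.4167*sin(n)^2 + 4.47*sin(n) + 0.667300000000001)*cos(n)/(1.7424*sin(n)^4 - 9.372*sin(n)^3 + 19.4137*sin(n)^2 - 18.318*sin(n) + 6.6564)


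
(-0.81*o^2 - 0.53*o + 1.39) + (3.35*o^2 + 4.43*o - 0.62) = 2.54*o^2 + 3.9*o + 0.77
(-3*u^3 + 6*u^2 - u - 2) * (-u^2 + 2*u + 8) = 3*u^5 - 12*u^4 - 11*u^3 + 48*u^2 - 12*u - 16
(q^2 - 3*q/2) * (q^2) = q^4 - 3*q^3/2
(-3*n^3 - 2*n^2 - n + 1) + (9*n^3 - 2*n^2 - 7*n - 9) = 6*n^3 - 4*n^2 - 8*n - 8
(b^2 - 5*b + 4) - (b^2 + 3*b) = 4 - 8*b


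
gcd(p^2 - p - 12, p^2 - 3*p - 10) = 1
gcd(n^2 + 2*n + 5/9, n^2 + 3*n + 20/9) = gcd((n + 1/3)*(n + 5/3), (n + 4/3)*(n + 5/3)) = n + 5/3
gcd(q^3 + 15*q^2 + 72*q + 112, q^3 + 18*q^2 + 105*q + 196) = q^2 + 11*q + 28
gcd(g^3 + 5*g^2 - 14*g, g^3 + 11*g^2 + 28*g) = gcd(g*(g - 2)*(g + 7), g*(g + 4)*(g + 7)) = g^2 + 7*g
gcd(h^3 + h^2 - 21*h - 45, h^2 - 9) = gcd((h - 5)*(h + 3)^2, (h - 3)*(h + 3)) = h + 3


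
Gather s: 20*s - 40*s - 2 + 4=2 - 20*s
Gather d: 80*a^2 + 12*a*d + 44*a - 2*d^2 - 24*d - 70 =80*a^2 + 44*a - 2*d^2 + d*(12*a - 24) - 70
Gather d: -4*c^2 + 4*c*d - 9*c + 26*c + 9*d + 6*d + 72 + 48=-4*c^2 + 17*c + d*(4*c + 15) + 120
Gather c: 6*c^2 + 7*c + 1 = 6*c^2 + 7*c + 1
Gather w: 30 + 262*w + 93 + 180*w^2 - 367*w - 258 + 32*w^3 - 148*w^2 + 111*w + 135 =32*w^3 + 32*w^2 + 6*w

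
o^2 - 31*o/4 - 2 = (o - 8)*(o + 1/4)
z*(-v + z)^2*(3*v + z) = 3*v^3*z - 5*v^2*z^2 + v*z^3 + z^4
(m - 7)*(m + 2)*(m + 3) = m^3 - 2*m^2 - 29*m - 42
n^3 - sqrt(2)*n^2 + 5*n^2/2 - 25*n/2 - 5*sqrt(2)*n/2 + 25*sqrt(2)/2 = (n - 5/2)*(n + 5)*(n - sqrt(2))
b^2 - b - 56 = (b - 8)*(b + 7)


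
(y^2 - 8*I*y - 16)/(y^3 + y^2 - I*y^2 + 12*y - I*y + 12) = (y - 4*I)/(y^2 + y*(1 + 3*I) + 3*I)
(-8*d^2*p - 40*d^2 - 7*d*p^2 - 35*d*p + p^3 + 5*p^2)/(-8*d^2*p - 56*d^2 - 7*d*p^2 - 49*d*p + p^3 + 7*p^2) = (p + 5)/(p + 7)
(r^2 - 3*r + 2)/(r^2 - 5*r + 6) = (r - 1)/(r - 3)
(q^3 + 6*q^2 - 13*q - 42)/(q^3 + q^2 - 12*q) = (q^2 + 9*q + 14)/(q*(q + 4))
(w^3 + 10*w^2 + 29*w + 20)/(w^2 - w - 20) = (w^2 + 6*w + 5)/(w - 5)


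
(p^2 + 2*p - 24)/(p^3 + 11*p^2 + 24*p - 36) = (p - 4)/(p^2 + 5*p - 6)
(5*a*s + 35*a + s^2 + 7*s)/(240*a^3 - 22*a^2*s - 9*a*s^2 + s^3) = (s + 7)/(48*a^2 - 14*a*s + s^2)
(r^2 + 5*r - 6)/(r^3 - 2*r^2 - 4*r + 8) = (r^2 + 5*r - 6)/(r^3 - 2*r^2 - 4*r + 8)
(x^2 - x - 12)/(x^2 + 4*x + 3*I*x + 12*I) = (x^2 - x - 12)/(x^2 + x*(4 + 3*I) + 12*I)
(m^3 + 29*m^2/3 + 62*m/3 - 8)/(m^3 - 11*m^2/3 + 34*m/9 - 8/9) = 3*(m^2 + 10*m + 24)/(3*m^2 - 10*m + 8)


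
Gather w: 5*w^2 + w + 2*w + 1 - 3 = 5*w^2 + 3*w - 2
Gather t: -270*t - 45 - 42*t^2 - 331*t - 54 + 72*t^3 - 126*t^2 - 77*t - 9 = 72*t^3 - 168*t^2 - 678*t - 108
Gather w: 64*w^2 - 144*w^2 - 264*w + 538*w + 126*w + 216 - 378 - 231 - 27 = -80*w^2 + 400*w - 420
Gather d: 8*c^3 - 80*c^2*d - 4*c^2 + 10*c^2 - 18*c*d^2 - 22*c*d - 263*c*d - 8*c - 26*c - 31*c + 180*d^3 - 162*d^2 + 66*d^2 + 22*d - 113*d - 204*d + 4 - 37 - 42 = 8*c^3 + 6*c^2 - 65*c + 180*d^3 + d^2*(-18*c - 96) + d*(-80*c^2 - 285*c - 295) - 75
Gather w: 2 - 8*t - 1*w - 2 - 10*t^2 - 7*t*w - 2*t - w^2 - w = -10*t^2 - 10*t - w^2 + w*(-7*t - 2)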